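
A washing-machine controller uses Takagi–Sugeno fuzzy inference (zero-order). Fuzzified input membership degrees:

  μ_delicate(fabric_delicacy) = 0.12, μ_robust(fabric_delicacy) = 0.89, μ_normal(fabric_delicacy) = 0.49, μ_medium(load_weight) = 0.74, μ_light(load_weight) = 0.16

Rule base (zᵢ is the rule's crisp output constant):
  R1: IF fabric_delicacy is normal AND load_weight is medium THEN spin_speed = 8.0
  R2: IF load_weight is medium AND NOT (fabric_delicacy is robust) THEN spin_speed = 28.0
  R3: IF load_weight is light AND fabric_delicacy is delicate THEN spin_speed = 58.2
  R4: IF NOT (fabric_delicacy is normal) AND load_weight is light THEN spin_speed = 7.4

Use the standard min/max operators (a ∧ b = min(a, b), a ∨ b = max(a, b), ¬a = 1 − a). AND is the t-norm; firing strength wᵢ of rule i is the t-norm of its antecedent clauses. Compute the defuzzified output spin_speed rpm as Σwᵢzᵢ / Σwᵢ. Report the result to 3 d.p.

R1 (z=8.0): normal=0.49, medium=0.74; AND[min(a, b)] → w = 0.49
R2 (z=28.0): medium=0.74, ¬robust=1−0.89=0.11; AND[min(a, b)] → w = 0.11
R3 (z=58.2): light=0.16, delicate=0.12; AND[min(a, b)] → w = 0.12
R4 (z=7.4): ¬normal=1−0.49=0.51, light=0.16; AND[min(a, b)] → w = 0.16
Weighted average = (0.49·8.0 + 0.11·28.0 + 0.12·58.2 + 0.16·7.4) / (0.49 + 0.11 + 0.12 + 0.16)
  = 15.1680 / 0.8800 = 17.236

17.236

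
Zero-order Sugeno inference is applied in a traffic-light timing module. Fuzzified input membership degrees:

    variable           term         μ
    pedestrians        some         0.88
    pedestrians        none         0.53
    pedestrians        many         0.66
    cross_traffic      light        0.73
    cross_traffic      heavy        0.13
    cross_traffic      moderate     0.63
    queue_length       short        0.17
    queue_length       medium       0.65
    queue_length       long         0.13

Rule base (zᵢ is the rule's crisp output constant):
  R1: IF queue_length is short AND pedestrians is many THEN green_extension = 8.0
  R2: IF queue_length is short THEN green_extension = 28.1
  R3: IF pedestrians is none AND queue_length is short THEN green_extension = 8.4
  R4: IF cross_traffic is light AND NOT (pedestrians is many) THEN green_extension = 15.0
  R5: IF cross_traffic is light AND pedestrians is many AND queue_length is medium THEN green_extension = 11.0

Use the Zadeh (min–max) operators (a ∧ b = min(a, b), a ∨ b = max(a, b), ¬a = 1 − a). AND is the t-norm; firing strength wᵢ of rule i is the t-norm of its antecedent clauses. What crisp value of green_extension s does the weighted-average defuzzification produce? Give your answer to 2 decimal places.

13.21

R1 (z=8.0): short=0.17, many=0.66; AND[min(a, b)] → w = 0.17
R2 (z=28.1): short=0.17 → w = 0.17
R3 (z=8.4): none=0.53, short=0.17; AND[min(a, b)] → w = 0.17
R4 (z=15.0): light=0.73, ¬many=1−0.66=0.34; AND[min(a, b)] → w = 0.34
R5 (z=11.0): light=0.73, many=0.66, medium=0.65; AND[min(a, b)] → w = 0.65
Weighted average = (0.17·8.0 + 0.17·28.1 + 0.17·8.4 + 0.34·15.0 + 0.65·11.0) / (0.17 + 0.17 + 0.17 + 0.34 + 0.65)
  = 19.8150 / 1.5000 = 13.21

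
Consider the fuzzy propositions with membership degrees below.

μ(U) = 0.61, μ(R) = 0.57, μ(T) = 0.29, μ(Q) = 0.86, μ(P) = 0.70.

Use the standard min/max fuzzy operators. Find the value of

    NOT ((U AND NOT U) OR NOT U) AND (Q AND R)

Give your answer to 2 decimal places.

0.57

NOT U = 1 − 0.61 = 0.39
U AND NOT U = min(a, b) on (0.61, 0.39) = 0.39
NOT U = 1 − 0.61 = 0.39
(U AND NOT U) OR NOT U = max(a, b) on (0.39, 0.39) = 0.39
NOT ((U AND NOT U) OR NOT U) = 1 − 0.39 = 0.61
Q AND R = min(a, b) on (0.86, 0.57) = 0.57
NOT ((U AND NOT U) OR NOT U) AND (Q AND R) = min(a, b) on (0.61, 0.57) = 0.57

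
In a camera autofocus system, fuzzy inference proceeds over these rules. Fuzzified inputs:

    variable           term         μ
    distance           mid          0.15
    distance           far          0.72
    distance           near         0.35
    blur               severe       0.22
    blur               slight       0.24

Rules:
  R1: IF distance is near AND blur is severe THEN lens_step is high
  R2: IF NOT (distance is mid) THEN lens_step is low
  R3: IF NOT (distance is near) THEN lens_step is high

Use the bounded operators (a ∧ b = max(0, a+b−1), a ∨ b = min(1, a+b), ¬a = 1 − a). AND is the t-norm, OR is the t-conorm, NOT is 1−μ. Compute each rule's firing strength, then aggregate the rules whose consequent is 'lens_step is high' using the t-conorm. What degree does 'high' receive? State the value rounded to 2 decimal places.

R1: near=0.35, severe=0.22; AND[max(0, a+b−1)] → w = 0.00
R2: ¬mid=1−0.15=0.85 → w = 0.85
R3: ¬near=1−0.35=0.65 → w = 0.65
Rules with consequent 'high': {R1, R3} → strengths 0.00, 0.65
Aggregate via t-conorm [min(1, a+b)]: 0.65

0.65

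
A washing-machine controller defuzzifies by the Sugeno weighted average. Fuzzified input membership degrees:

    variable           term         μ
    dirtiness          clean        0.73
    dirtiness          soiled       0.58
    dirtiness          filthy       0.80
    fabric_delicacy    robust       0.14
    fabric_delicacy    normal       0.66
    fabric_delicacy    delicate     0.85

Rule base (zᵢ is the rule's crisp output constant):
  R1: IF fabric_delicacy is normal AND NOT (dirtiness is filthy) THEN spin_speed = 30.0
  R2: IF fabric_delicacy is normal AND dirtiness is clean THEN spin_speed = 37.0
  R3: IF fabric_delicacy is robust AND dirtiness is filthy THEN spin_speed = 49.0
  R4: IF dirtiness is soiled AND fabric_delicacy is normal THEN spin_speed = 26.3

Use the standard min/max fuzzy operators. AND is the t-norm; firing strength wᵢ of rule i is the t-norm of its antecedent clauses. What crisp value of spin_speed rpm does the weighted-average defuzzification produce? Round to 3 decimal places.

R1 (z=30.0): normal=0.66, ¬filthy=1−0.80=0.20; AND[min(a, b)] → w = 0.20
R2 (z=37.0): normal=0.66, clean=0.73; AND[min(a, b)] → w = 0.66
R3 (z=49.0): robust=0.14, filthy=0.80; AND[min(a, b)] → w = 0.14
R4 (z=26.3): soiled=0.58, normal=0.66; AND[min(a, b)] → w = 0.58
Weighted average = (0.20·30.0 + 0.66·37.0 + 0.14·49.0 + 0.58·26.3) / (0.20 + 0.66 + 0.14 + 0.58)
  = 52.5340 / 1.5800 = 33.249

33.249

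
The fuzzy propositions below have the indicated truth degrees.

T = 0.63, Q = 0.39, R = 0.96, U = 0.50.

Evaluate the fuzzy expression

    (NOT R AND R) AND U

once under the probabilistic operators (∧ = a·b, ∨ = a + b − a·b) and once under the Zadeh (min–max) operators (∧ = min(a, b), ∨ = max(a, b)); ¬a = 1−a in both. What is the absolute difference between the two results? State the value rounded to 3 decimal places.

0.021

Under probabilistic:
  NOT R = 1 − 0.9600 = 0.0400
  NOT R AND R = a·b on (0.0400, 0.9600) = 0.0384
  (NOT R AND R) AND U = a·b on (0.0384, 0.5000) = 0.0192
  → value = 0.0192
Under Zadeh (min–max):
  NOT R = 1 − 0.96 = 0.04
  NOT R AND R = min(a, b) on (0.04, 0.96) = 0.04
  (NOT R AND R) AND U = min(a, b) on (0.04, 0.50) = 0.04
  → value = 0.0400
|0.0192 − 0.0400| = 0.021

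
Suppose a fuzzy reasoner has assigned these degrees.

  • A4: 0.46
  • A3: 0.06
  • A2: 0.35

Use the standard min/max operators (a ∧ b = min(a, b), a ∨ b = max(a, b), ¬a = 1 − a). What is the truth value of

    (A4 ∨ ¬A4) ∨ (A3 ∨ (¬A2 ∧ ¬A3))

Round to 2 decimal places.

0.65

¬A4 = 1 − 0.46 = 0.54
A4 ∨ ¬A4 = max(a, b) on (0.46, 0.54) = 0.54
¬A2 = 1 − 0.35 = 0.65
¬A3 = 1 − 0.06 = 0.94
¬A2 ∧ ¬A3 = min(a, b) on (0.65, 0.94) = 0.65
A3 ∨ (¬A2 ∧ ¬A3) = max(a, b) on (0.06, 0.65) = 0.65
(A4 ∨ ¬A4) ∨ (A3 ∨ (¬A2 ∧ ¬A3)) = max(a, b) on (0.54, 0.65) = 0.65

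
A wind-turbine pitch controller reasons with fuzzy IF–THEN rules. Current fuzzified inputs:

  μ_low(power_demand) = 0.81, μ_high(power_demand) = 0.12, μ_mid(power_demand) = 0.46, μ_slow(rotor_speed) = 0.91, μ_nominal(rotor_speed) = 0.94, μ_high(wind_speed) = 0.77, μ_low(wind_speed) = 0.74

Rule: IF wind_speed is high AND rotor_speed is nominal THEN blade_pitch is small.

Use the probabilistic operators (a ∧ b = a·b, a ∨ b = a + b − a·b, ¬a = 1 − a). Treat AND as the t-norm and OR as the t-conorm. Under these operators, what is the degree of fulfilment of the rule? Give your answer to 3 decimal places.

firing strength: high=0.77, nominal=0.94; AND[a·b] → w = 0.7238

0.724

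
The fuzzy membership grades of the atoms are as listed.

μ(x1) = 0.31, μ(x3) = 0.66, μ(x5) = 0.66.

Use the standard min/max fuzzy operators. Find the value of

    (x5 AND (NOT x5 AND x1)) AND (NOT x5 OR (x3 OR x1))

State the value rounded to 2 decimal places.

NOT x5 = 1 − 0.66 = 0.34
NOT x5 AND x1 = min(a, b) on (0.34, 0.31) = 0.31
x5 AND (NOT x5 AND x1) = min(a, b) on (0.66, 0.31) = 0.31
NOT x5 = 1 − 0.66 = 0.34
x3 OR x1 = max(a, b) on (0.66, 0.31) = 0.66
NOT x5 OR (x3 OR x1) = max(a, b) on (0.34, 0.66) = 0.66
(x5 AND (NOT x5 AND x1)) AND (NOT x5 OR (x3 OR x1)) = min(a, b) on (0.31, 0.66) = 0.31

0.31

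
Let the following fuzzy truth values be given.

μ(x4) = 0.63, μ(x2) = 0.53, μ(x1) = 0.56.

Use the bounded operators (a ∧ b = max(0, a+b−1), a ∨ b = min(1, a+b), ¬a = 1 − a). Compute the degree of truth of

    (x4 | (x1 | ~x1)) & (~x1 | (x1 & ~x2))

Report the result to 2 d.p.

~x1 = 1 − 0.56 = 0.44
x1 | ~x1 = min(1, a+b) on (0.56, 0.44) = 1.00
x4 | (x1 | ~x1) = min(1, a+b) on (0.63, 1.00) = 1.00
~x1 = 1 − 0.56 = 0.44
~x2 = 1 − 0.53 = 0.47
x1 & ~x2 = max(0, a+b−1) on (0.56, 0.47) = 0.03
~x1 | (x1 & ~x2) = min(1, a+b) on (0.44, 0.03) = 0.47
(x4 | (x1 | ~x1)) & (~x1 | (x1 & ~x2)) = max(0, a+b−1) on (1.00, 0.47) = 0.47

0.47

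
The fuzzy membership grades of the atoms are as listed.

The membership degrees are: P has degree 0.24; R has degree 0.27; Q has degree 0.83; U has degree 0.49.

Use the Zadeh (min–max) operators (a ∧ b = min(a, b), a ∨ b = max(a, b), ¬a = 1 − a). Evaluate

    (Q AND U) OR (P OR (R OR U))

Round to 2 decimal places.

0.49

Q AND U = min(a, b) on (0.83, 0.49) = 0.49
R OR U = max(a, b) on (0.27, 0.49) = 0.49
P OR (R OR U) = max(a, b) on (0.24, 0.49) = 0.49
(Q AND U) OR (P OR (R OR U)) = max(a, b) on (0.49, 0.49) = 0.49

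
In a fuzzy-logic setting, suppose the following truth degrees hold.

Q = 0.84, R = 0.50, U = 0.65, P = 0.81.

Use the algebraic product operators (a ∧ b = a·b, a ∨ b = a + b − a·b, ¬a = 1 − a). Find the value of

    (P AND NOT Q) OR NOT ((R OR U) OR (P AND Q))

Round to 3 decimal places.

NOT Q = 1 − 0.8400 = 0.1600
P AND NOT Q = a·b on (0.8100, 0.1600) = 0.1296
R OR U = a + b − a·b on (0.5000, 0.6500) = 0.8250
P AND Q = a·b on (0.8100, 0.8400) = 0.6804
(R OR U) OR (P AND Q) = a + b − a·b on (0.8250, 0.6804) = 0.9441
NOT ((R OR U) OR (P AND Q)) = 1 − 0.9441 = 0.0559
(P AND NOT Q) OR NOT ((R OR U) OR (P AND Q)) = a + b − a·b on (0.1296, 0.0559) = 0.1783

0.178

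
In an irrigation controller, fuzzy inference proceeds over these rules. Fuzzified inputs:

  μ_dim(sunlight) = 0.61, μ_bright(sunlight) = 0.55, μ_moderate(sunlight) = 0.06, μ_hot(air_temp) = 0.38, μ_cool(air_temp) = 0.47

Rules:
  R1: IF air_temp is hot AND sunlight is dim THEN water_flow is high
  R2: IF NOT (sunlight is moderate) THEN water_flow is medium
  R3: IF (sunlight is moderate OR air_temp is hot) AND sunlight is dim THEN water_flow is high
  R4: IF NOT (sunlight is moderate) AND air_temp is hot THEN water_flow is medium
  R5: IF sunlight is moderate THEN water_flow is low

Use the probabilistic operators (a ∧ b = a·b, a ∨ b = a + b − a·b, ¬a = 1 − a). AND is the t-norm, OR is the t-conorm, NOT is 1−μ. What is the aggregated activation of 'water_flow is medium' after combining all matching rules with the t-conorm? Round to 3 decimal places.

0.961

R1: hot=0.38, dim=0.61; AND[a·b] → w = 0.2318
R2: ¬moderate=1−0.06=0.94 → w = 0.9400
R3: (moderate=0.06 OR hot=0.38) = 0.4172; AND[a·b] with dim=0.61 → w = 0.2545
R4: ¬moderate=1−0.06=0.94, hot=0.38; AND[a·b] → w = 0.3572
R5: moderate=0.06 → w = 0.0600
Rules with consequent 'medium': {R2, R4} → strengths 0.9400, 0.3572
Aggregate via t-conorm [a + b − a·b]: 0.9614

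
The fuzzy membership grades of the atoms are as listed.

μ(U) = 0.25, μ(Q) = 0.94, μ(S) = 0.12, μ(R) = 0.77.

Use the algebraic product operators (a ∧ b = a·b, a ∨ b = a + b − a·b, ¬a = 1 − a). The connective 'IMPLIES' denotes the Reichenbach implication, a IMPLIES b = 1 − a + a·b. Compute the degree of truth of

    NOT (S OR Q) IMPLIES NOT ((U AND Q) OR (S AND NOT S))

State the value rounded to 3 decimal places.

S OR Q = a + b − a·b on (0.1200, 0.9400) = 0.9472
NOT (S OR Q) = 1 − 0.9472 = 0.0528
U AND Q = a·b on (0.2500, 0.9400) = 0.2350
NOT S = 1 − 0.1200 = 0.8800
S AND NOT S = a·b on (0.1200, 0.8800) = 0.1056
(U AND Q) OR (S AND NOT S) = a + b − a·b on (0.2350, 0.1056) = 0.3158
NOT ((U AND Q) OR (S AND NOT S)) = 1 − 0.3158 = 0.6842
NOT (S OR Q) IMPLIES NOT ((U AND Q) OR (S AND NOT S))  [Reichenbach: 1 − a + a·b] with a=0.0528, b=0.6842 → 0.9833

0.983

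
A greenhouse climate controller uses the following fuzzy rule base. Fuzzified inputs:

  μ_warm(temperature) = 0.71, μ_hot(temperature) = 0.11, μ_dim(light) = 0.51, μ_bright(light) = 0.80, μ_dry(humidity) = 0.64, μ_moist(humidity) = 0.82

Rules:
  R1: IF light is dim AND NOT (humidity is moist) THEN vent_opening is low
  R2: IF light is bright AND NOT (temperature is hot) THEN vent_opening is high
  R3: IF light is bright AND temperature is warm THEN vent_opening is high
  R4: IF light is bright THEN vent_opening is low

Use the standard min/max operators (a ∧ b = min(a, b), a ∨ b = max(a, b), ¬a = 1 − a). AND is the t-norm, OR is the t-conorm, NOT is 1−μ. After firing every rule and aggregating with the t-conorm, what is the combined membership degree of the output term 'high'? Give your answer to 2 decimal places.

R1: dim=0.51, ¬moist=1−0.82=0.18; AND[min(a, b)] → w = 0.18
R2: bright=0.80, ¬hot=1−0.11=0.89; AND[min(a, b)] → w = 0.80
R3: bright=0.80, warm=0.71; AND[min(a, b)] → w = 0.71
R4: bright=0.80 → w = 0.80
Rules with consequent 'high': {R2, R3} → strengths 0.80, 0.71
Aggregate via t-conorm [max(a, b)]: 0.80

0.80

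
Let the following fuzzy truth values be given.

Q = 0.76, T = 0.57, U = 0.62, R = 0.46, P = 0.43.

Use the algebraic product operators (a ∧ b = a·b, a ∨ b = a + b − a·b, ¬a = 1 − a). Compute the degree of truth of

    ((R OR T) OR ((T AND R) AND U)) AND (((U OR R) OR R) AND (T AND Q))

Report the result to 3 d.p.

0.310

R OR T = a + b − a·b on (0.4600, 0.5700) = 0.7678
T AND R = a·b on (0.5700, 0.4600) = 0.2622
(T AND R) AND U = a·b on (0.2622, 0.6200) = 0.1626
(R OR T) OR ((T AND R) AND U) = a + b − a·b on (0.7678, 0.1626) = 0.8055
U OR R = a + b − a·b on (0.6200, 0.4600) = 0.7948
(U OR R) OR R = a + b − a·b on (0.7948, 0.4600) = 0.8892
T AND Q = a·b on (0.5700, 0.7600) = 0.4332
((U OR R) OR R) AND (T AND Q) = a·b on (0.8892, 0.4332) = 0.3852
((R OR T) OR ((T AND R) AND U)) AND (((U OR R) OR R) AND (T AND Q)) = a·b on (0.8055, 0.3852) = 0.3103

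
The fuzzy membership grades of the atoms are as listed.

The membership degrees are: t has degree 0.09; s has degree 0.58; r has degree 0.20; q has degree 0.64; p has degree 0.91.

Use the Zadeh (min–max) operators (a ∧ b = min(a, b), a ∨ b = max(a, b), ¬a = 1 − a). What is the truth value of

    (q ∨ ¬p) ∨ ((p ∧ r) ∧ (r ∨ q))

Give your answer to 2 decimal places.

¬p = 1 − 0.91 = 0.09
q ∨ ¬p = max(a, b) on (0.64, 0.09) = 0.64
p ∧ r = min(a, b) on (0.91, 0.20) = 0.20
r ∨ q = max(a, b) on (0.20, 0.64) = 0.64
(p ∧ r) ∧ (r ∨ q) = min(a, b) on (0.20, 0.64) = 0.20
(q ∨ ¬p) ∨ ((p ∧ r) ∧ (r ∨ q)) = max(a, b) on (0.64, 0.20) = 0.64

0.64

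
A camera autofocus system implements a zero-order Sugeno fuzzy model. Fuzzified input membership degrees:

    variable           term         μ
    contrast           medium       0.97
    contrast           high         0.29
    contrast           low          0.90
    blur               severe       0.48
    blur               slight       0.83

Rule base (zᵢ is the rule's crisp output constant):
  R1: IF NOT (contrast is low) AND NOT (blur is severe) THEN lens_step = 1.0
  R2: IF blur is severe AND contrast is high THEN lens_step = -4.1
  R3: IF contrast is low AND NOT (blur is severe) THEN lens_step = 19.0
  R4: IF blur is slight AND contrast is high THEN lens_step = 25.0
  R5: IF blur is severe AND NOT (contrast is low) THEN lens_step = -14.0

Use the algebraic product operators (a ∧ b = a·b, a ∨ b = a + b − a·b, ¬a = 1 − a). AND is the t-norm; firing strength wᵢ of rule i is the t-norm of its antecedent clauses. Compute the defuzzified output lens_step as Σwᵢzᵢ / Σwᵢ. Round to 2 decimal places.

R1 (z=1.0): ¬low=1−0.90=0.10, ¬severe=1−0.48=0.52; AND[a·b] → w = 0.0520
R2 (z=-4.1): severe=0.48, high=0.29; AND[a·b] → w = 0.1392
R3 (z=19.0): low=0.90, ¬severe=1−0.48=0.52; AND[a·b] → w = 0.4680
R4 (z=25.0): slight=0.83, high=0.29; AND[a·b] → w = 0.2407
R5 (z=-14.0): severe=0.48, ¬low=1−0.90=0.10; AND[a·b] → w = 0.0480
Weighted average = (0.0520·1.0 + 0.1392·-4.1 + 0.4680·19.0 + 0.2407·25.0 + 0.0480·-14.0) / (0.0520 + 0.1392 + 0.4680 + 0.2407 + 0.0480)
  = 13.7188 / 0.9479 = 14.47

14.47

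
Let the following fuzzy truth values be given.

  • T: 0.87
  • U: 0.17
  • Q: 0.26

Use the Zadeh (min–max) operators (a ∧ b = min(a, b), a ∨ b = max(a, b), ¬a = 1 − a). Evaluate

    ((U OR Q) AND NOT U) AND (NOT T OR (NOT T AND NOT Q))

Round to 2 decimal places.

U OR Q = max(a, b) on (0.17, 0.26) = 0.26
NOT U = 1 − 0.17 = 0.83
(U OR Q) AND NOT U = min(a, b) on (0.26, 0.83) = 0.26
NOT T = 1 − 0.87 = 0.13
NOT T = 1 − 0.87 = 0.13
NOT Q = 1 − 0.26 = 0.74
NOT T AND NOT Q = min(a, b) on (0.13, 0.74) = 0.13
NOT T OR (NOT T AND NOT Q) = max(a, b) on (0.13, 0.13) = 0.13
((U OR Q) AND NOT U) AND (NOT T OR (NOT T AND NOT Q)) = min(a, b) on (0.26, 0.13) = 0.13

0.13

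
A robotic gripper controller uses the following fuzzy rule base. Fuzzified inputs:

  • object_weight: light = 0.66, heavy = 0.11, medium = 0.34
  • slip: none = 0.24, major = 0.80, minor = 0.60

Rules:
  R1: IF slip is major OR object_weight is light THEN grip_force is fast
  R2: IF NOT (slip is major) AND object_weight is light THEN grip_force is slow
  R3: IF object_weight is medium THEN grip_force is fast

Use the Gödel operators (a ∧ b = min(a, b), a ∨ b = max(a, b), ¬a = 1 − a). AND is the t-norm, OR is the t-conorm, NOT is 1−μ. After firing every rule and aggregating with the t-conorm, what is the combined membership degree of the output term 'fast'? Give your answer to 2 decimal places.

R1: major=0.80, light=0.66; OR[max(a, b)] → w = 0.80
R2: ¬major=1−0.80=0.20, light=0.66; AND[min(a, b)] → w = 0.20
R3: medium=0.34 → w = 0.34
Rules with consequent 'fast': {R1, R3} → strengths 0.80, 0.34
Aggregate via t-conorm [max(a, b)]: 0.80

0.80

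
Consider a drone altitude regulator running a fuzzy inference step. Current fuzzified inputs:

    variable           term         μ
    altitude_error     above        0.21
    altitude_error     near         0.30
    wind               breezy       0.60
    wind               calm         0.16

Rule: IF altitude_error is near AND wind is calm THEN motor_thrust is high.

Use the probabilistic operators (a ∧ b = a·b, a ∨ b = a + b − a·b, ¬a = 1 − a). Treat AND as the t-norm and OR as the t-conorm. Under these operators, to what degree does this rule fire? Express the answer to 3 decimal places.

firing strength: near=0.30, calm=0.16; AND[a·b] → w = 0.0480

0.048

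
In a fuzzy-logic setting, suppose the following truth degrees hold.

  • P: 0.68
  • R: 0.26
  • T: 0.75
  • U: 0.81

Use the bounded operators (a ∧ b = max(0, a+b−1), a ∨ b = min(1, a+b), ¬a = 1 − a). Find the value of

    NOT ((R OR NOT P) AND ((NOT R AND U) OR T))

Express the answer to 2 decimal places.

NOT P = 1 − 0.68 = 0.32
R OR NOT P = min(1, a+b) on (0.26, 0.32) = 0.58
NOT R = 1 − 0.26 = 0.74
NOT R AND U = max(0, a+b−1) on (0.74, 0.81) = 0.55
(NOT R AND U) OR T = min(1, a+b) on (0.55, 0.75) = 1.00
(R OR NOT P) AND ((NOT R AND U) OR T) = max(0, a+b−1) on (0.58, 1.00) = 0.58
NOT ((R OR NOT P) AND ((NOT R AND U) OR T)) = 1 − 0.58 = 0.42

0.42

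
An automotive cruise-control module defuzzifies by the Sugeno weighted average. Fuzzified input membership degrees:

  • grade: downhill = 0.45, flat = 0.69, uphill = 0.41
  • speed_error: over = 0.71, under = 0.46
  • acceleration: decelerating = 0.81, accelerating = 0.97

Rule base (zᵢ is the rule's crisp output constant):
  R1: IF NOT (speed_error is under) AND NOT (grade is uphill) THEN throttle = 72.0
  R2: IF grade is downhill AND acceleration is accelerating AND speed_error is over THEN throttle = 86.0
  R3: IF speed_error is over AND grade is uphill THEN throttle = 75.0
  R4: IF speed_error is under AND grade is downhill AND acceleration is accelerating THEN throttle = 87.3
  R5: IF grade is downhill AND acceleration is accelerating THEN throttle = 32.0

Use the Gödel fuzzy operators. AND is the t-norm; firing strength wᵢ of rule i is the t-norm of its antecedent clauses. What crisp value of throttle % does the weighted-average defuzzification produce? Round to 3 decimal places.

R1 (z=72.0): ¬under=1−0.46=0.54, ¬uphill=1−0.41=0.59; AND[min(a, b)] → w = 0.54
R2 (z=86.0): downhill=0.45, accelerating=0.97, over=0.71; AND[min(a, b)] → w = 0.45
R3 (z=75.0): over=0.71, uphill=0.41; AND[min(a, b)] → w = 0.41
R4 (z=87.3): under=0.46, downhill=0.45, accelerating=0.97; AND[min(a, b)] → w = 0.45
R5 (z=32.0): downhill=0.45, accelerating=0.97; AND[min(a, b)] → w = 0.45
Weighted average = (0.54·72.0 + 0.45·86.0 + 0.41·75.0 + 0.45·87.3 + 0.45·32.0) / (0.54 + 0.45 + 0.41 + 0.45 + 0.45)
  = 162.0150 / 2.3000 = 70.441

70.441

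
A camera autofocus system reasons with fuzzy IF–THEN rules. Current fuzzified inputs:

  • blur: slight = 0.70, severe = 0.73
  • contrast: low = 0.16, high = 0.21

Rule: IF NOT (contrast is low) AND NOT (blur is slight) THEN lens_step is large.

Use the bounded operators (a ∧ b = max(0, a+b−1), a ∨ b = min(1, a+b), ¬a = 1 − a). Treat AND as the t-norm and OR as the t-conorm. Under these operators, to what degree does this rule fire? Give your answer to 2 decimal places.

firing strength: ¬low=1−0.16=0.84, ¬slight=1−0.70=0.30; AND[max(0, a+b−1)] → w = 0.14

0.14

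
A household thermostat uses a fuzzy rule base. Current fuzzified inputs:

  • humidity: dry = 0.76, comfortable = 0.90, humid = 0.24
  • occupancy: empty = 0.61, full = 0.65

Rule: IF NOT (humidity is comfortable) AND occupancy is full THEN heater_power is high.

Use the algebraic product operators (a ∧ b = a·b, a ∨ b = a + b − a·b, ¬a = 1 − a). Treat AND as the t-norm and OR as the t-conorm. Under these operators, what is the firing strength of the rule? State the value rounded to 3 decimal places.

0.065

firing strength: ¬comfortable=1−0.90=0.10, full=0.65; AND[a·b] → w = 0.0650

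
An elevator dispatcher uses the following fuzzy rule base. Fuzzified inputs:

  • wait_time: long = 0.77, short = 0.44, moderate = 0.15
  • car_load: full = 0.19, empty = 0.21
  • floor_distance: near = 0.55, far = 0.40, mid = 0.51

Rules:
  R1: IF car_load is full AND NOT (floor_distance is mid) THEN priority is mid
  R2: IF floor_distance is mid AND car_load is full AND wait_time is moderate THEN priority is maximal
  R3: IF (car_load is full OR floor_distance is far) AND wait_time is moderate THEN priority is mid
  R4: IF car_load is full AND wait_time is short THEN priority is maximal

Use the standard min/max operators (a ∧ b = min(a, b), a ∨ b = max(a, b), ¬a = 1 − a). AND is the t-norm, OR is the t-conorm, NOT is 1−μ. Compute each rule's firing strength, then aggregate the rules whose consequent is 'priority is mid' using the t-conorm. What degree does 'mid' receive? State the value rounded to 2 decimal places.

R1: full=0.19, ¬mid=1−0.51=0.49; AND[min(a, b)] → w = 0.19
R2: mid=0.51, full=0.19, moderate=0.15; AND[min(a, b)] → w = 0.15
R3: (full=0.19 OR far=0.40) = 0.40; AND[min(a, b)] with moderate=0.15 → w = 0.15
R4: full=0.19, short=0.44; AND[min(a, b)] → w = 0.19
Rules with consequent 'mid': {R1, R3} → strengths 0.19, 0.15
Aggregate via t-conorm [max(a, b)]: 0.19

0.19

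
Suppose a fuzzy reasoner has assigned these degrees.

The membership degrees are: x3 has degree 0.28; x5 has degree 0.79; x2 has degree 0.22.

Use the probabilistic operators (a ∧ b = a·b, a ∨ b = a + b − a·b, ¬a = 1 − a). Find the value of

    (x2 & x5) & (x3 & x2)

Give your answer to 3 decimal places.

x2 & x5 = a·b on (0.2200, 0.7900) = 0.1738
x3 & x2 = a·b on (0.2800, 0.2200) = 0.0616
(x2 & x5) & (x3 & x2) = a·b on (0.1738, 0.0616) = 0.0107

0.011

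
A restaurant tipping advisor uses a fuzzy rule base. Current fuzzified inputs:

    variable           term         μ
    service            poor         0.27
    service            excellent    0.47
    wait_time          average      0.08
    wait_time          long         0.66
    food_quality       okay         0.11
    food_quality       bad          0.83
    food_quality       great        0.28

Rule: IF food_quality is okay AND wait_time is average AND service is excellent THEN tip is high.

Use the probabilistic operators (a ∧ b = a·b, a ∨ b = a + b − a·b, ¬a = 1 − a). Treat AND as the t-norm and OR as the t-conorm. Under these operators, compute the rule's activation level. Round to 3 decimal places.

firing strength: okay=0.11, average=0.08, excellent=0.47; AND[a·b] → w = 0.0041

0.004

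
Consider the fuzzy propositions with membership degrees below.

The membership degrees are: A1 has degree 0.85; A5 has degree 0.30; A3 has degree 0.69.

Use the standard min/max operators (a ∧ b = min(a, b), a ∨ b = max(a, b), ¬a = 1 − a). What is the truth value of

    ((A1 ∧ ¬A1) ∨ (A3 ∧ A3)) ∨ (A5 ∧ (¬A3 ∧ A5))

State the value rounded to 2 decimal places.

¬A1 = 1 − 0.85 = 0.15
A1 ∧ ¬A1 = min(a, b) on (0.85, 0.15) = 0.15
A3 ∧ A3 = min(a, b) on (0.69, 0.69) = 0.69
(A1 ∧ ¬A1) ∨ (A3 ∧ A3) = max(a, b) on (0.15, 0.69) = 0.69
¬A3 = 1 − 0.69 = 0.31
¬A3 ∧ A5 = min(a, b) on (0.31, 0.30) = 0.30
A5 ∧ (¬A3 ∧ A5) = min(a, b) on (0.30, 0.30) = 0.30
((A1 ∧ ¬A1) ∨ (A3 ∧ A3)) ∨ (A5 ∧ (¬A3 ∧ A5)) = max(a, b) on (0.69, 0.30) = 0.69

0.69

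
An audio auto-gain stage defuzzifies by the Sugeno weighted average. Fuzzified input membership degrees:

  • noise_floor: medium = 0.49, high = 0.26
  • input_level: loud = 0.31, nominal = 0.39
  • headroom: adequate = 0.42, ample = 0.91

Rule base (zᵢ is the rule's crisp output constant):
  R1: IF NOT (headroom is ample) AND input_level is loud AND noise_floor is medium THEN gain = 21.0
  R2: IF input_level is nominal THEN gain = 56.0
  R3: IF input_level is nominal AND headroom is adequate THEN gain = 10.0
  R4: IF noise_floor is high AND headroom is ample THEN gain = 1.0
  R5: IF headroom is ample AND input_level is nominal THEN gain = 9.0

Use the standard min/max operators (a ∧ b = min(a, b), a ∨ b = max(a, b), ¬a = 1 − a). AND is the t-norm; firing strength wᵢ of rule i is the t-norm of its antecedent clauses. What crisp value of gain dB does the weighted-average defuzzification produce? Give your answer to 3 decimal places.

R1 (z=21.0): ¬ample=1−0.91=0.09, loud=0.31, medium=0.49; AND[min(a, b)] → w = 0.09
R2 (z=56.0): nominal=0.39 → w = 0.39
R3 (z=10.0): nominal=0.39, adequate=0.42; AND[min(a, b)] → w = 0.39
R4 (z=1.0): high=0.26, ample=0.91; AND[min(a, b)] → w = 0.26
R5 (z=9.0): ample=0.91, nominal=0.39; AND[min(a, b)] → w = 0.39
Weighted average = (0.09·21.0 + 0.39·56.0 + 0.39·10.0 + 0.26·1.0 + 0.39·9.0) / (0.09 + 0.39 + 0.39 + 0.26 + 0.39)
  = 31.4000 / 1.5200 = 20.658

20.658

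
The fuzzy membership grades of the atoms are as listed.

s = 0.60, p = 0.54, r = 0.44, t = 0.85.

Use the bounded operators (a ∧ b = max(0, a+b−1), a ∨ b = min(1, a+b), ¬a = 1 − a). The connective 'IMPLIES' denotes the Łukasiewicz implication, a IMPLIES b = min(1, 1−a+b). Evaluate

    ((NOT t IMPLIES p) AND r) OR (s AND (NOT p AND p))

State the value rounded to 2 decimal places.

NOT t = 1 − 0.85 = 0.15
NOT t IMPLIES p  [Łukasiewicz: min(1, 1−a+b)] with a=0.15, b=0.54 → 1.00
(NOT t IMPLIES p) AND r = max(0, a+b−1) on (1.00, 0.44) = 0.44
NOT p = 1 − 0.54 = 0.46
NOT p AND p = max(0, a+b−1) on (0.46, 0.54) = 0.00
s AND (NOT p AND p) = max(0, a+b−1) on (0.60, 0.00) = 0.00
((NOT t IMPLIES p) AND r) OR (s AND (NOT p AND p)) = min(1, a+b) on (0.44, 0.00) = 0.44

0.44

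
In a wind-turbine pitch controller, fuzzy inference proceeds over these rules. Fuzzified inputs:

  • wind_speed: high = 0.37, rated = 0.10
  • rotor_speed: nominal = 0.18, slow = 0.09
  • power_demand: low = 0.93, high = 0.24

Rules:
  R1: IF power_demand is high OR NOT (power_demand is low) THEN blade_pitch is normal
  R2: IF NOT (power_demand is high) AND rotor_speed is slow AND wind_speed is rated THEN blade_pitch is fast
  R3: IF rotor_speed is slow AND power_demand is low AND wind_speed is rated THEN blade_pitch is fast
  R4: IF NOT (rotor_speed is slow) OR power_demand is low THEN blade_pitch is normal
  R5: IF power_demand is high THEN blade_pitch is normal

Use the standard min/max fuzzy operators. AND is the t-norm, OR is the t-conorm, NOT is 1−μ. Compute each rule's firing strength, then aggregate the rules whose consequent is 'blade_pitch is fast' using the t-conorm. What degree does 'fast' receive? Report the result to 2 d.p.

0.09

R1: high=0.24, ¬low=1−0.93=0.07; OR[max(a, b)] → w = 0.24
R2: ¬high=1−0.24=0.76, slow=0.09, rated=0.10; AND[min(a, b)] → w = 0.09
R3: slow=0.09, low=0.93, rated=0.10; AND[min(a, b)] → w = 0.09
R4: ¬slow=1−0.09=0.91, low=0.93; OR[max(a, b)] → w = 0.93
R5: high=0.24 → w = 0.24
Rules with consequent 'fast': {R2, R3} → strengths 0.09, 0.09
Aggregate via t-conorm [max(a, b)]: 0.09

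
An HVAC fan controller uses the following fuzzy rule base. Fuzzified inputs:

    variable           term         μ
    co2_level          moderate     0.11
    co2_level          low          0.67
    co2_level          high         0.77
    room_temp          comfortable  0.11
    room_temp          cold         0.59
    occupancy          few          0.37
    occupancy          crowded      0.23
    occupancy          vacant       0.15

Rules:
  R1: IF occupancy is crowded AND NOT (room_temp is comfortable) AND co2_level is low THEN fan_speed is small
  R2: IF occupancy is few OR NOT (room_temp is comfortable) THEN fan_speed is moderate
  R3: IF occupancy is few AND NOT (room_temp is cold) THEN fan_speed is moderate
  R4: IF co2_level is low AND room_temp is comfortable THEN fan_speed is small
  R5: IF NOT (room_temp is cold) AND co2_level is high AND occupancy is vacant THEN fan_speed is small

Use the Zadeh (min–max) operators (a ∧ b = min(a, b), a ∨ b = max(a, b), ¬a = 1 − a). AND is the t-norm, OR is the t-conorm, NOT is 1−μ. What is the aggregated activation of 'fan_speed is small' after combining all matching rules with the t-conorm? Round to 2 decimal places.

0.23

R1: crowded=0.23, ¬comfortable=1−0.11=0.89, low=0.67; AND[min(a, b)] → w = 0.23
R2: few=0.37, ¬comfortable=1−0.11=0.89; OR[max(a, b)] → w = 0.89
R3: few=0.37, ¬cold=1−0.59=0.41; AND[min(a, b)] → w = 0.37
R4: low=0.67, comfortable=0.11; AND[min(a, b)] → w = 0.11
R5: ¬cold=1−0.59=0.41, high=0.77, vacant=0.15; AND[min(a, b)] → w = 0.15
Rules with consequent 'small': {R1, R4, R5} → strengths 0.23, 0.11, 0.15
Aggregate via t-conorm [max(a, b)]: 0.23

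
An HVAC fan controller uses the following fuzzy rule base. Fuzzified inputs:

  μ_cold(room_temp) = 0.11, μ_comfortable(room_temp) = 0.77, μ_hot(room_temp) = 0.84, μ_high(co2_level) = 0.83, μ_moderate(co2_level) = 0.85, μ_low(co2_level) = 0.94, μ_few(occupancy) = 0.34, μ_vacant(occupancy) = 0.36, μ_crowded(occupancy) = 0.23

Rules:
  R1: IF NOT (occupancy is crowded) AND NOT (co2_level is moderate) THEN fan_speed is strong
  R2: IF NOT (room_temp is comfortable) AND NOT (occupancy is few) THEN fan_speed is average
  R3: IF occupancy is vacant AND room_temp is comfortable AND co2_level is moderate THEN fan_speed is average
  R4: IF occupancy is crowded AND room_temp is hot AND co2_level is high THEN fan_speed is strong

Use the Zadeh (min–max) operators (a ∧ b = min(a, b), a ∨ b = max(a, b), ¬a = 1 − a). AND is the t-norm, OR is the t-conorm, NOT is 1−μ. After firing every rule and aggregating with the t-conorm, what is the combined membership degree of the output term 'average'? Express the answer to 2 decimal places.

R1: ¬crowded=1−0.23=0.77, ¬moderate=1−0.85=0.15; AND[min(a, b)] → w = 0.15
R2: ¬comfortable=1−0.77=0.23, ¬few=1−0.34=0.66; AND[min(a, b)] → w = 0.23
R3: vacant=0.36, comfortable=0.77, moderate=0.85; AND[min(a, b)] → w = 0.36
R4: crowded=0.23, hot=0.84, high=0.83; AND[min(a, b)] → w = 0.23
Rules with consequent 'average': {R2, R3} → strengths 0.23, 0.36
Aggregate via t-conorm [max(a, b)]: 0.36

0.36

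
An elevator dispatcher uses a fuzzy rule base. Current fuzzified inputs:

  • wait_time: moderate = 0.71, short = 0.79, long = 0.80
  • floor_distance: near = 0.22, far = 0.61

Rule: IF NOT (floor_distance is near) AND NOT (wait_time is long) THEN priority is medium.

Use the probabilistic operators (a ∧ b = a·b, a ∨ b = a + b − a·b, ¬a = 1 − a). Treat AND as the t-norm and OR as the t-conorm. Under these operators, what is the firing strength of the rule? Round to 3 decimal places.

0.156

firing strength: ¬near=1−0.22=0.78, ¬long=1−0.80=0.20; AND[a·b] → w = 0.1560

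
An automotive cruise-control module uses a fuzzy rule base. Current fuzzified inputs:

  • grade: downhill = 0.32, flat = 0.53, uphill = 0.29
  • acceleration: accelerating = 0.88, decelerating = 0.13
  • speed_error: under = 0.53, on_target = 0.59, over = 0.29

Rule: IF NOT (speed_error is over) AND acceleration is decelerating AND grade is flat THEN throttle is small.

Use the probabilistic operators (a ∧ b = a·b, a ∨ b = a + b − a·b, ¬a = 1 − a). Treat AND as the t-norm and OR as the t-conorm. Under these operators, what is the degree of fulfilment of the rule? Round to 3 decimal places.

firing strength: ¬over=1−0.29=0.71, decelerating=0.13, flat=0.53; AND[a·b] → w = 0.0489

0.049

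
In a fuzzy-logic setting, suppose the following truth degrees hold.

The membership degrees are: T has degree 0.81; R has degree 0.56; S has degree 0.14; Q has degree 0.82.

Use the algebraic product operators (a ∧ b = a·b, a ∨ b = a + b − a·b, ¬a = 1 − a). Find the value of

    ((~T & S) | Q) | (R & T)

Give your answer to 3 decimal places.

~T = 1 − 0.8100 = 0.1900
~T & S = a·b on (0.1900, 0.1400) = 0.0266
(~T & S) | Q = a + b − a·b on (0.0266, 0.8200) = 0.8248
R & T = a·b on (0.5600, 0.8100) = 0.4536
((~T & S) | Q) | (R & T) = a + b − a·b on (0.8248, 0.4536) = 0.9043

0.904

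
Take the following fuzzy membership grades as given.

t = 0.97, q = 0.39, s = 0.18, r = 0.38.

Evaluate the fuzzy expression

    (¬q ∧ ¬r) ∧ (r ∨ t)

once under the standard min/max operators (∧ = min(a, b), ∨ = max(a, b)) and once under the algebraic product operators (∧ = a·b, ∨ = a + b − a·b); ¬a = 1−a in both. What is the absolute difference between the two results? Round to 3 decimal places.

0.239

Under standard min/max:
  ¬q = 1 − 0.39 = 0.61
  ¬r = 1 − 0.38 = 0.62
  ¬q ∧ ¬r = min(a, b) on (0.61, 0.62) = 0.61
  r ∨ t = max(a, b) on (0.38, 0.97) = 0.97
  (¬q ∧ ¬r) ∧ (r ∨ t) = min(a, b) on (0.61, 0.97) = 0.61
  → value = 0.6100
Under algebraic product:
  ¬q = 1 − 0.3900 = 0.6100
  ¬r = 1 − 0.3800 = 0.6200
  ¬q ∧ ¬r = a·b on (0.6100, 0.6200) = 0.3782
  r ∨ t = a + b − a·b on (0.3800, 0.9700) = 0.9814
  (¬q ∧ ¬r) ∧ (r ∨ t) = a·b on (0.3782, 0.9814) = 0.3712
  → value = 0.3712
|0.6100 − 0.3712| = 0.239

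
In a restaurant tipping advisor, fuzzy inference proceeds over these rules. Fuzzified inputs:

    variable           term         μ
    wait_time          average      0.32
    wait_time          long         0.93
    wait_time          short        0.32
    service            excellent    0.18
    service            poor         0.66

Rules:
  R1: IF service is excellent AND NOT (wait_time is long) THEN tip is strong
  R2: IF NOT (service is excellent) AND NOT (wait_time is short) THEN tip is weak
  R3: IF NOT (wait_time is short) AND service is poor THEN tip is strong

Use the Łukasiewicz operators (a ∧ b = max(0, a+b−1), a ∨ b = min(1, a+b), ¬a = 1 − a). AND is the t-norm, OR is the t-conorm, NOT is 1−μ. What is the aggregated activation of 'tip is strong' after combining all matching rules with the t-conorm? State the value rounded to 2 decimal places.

0.34

R1: excellent=0.18, ¬long=1−0.93=0.07; AND[max(0, a+b−1)] → w = 0.00
R2: ¬excellent=1−0.18=0.82, ¬short=1−0.32=0.68; AND[max(0, a+b−1)] → w = 0.50
R3: ¬short=1−0.32=0.68, poor=0.66; AND[max(0, a+b−1)] → w = 0.34
Rules with consequent 'strong': {R1, R3} → strengths 0.00, 0.34
Aggregate via t-conorm [min(1, a+b)]: 0.34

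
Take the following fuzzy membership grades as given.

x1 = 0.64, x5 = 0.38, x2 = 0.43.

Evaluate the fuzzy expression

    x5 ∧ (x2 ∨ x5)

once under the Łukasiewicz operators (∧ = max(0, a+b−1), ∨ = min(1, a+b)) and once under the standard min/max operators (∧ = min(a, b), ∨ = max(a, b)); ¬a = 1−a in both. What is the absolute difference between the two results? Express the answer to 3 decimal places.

Under Łukasiewicz:
  x2 ∨ x5 = min(1, a+b) on (0.43, 0.38) = 0.81
  x5 ∧ (x2 ∨ x5) = max(0, a+b−1) on (0.38, 0.81) = 0.19
  → value = 0.1900
Under standard min/max:
  x2 ∨ x5 = max(a, b) on (0.43, 0.38) = 0.43
  x5 ∧ (x2 ∨ x5) = min(a, b) on (0.38, 0.43) = 0.38
  → value = 0.3800
|0.1900 − 0.3800| = 0.190

0.190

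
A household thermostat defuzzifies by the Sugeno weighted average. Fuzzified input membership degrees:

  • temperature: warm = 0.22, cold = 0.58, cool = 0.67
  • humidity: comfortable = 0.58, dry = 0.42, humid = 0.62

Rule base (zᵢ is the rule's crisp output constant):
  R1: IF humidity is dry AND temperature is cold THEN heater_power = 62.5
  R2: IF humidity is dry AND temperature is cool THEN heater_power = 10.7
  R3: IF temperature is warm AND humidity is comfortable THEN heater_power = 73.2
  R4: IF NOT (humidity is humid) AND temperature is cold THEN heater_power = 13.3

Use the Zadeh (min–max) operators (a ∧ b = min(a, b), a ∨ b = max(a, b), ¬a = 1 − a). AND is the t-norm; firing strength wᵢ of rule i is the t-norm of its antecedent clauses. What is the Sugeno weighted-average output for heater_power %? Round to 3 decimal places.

R1 (z=62.5): dry=0.42, cold=0.58; AND[min(a, b)] → w = 0.42
R2 (z=10.7): dry=0.42, cool=0.67; AND[min(a, b)] → w = 0.42
R3 (z=73.2): warm=0.22, comfortable=0.58; AND[min(a, b)] → w = 0.22
R4 (z=13.3): ¬humid=1−0.62=0.38, cold=0.58; AND[min(a, b)] → w = 0.38
Weighted average = (0.42·62.5 + 0.42·10.7 + 0.22·73.2 + 0.38·13.3) / (0.42 + 0.42 + 0.22 + 0.38)
  = 51.9020 / 1.4400 = 36.043

36.043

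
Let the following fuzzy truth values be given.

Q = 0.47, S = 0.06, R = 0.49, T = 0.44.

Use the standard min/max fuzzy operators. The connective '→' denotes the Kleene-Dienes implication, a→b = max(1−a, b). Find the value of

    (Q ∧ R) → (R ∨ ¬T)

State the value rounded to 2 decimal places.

0.56

Q ∧ R = min(a, b) on (0.47, 0.49) = 0.47
¬T = 1 − 0.44 = 0.56
R ∨ ¬T = max(a, b) on (0.49, 0.56) = 0.56
(Q ∧ R) → (R ∨ ¬T)  [Kleene-Dienes: max(1−a, b)] with a=0.47, b=0.56 → 0.56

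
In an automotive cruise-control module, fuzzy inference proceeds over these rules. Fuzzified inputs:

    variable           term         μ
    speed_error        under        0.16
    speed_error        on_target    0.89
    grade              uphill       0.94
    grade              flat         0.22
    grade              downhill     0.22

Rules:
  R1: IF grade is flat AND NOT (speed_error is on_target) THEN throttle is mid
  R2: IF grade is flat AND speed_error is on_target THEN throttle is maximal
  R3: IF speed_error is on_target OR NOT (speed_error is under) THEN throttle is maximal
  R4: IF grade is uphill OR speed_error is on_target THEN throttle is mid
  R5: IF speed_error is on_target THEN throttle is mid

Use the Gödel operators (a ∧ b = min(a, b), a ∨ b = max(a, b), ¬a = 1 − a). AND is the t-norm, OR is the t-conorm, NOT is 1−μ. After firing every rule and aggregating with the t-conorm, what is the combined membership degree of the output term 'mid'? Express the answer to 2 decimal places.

R1: flat=0.22, ¬on_target=1−0.89=0.11; AND[min(a, b)] → w = 0.11
R2: flat=0.22, on_target=0.89; AND[min(a, b)] → w = 0.22
R3: on_target=0.89, ¬under=1−0.16=0.84; OR[max(a, b)] → w = 0.89
R4: uphill=0.94, on_target=0.89; OR[max(a, b)] → w = 0.94
R5: on_target=0.89 → w = 0.89
Rules with consequent 'mid': {R1, R4, R5} → strengths 0.11, 0.94, 0.89
Aggregate via t-conorm [max(a, b)]: 0.94

0.94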